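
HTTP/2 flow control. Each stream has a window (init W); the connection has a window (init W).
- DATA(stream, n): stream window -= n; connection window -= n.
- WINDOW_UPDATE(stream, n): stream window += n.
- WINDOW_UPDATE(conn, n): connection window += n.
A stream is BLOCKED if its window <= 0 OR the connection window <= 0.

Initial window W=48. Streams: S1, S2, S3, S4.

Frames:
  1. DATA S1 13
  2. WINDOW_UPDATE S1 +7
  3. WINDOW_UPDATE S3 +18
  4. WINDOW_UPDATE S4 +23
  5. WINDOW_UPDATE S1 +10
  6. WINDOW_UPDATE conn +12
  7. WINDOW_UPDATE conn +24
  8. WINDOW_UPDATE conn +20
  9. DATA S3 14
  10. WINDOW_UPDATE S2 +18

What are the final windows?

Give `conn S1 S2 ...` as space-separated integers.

Op 1: conn=35 S1=35 S2=48 S3=48 S4=48 blocked=[]
Op 2: conn=35 S1=42 S2=48 S3=48 S4=48 blocked=[]
Op 3: conn=35 S1=42 S2=48 S3=66 S4=48 blocked=[]
Op 4: conn=35 S1=42 S2=48 S3=66 S4=71 blocked=[]
Op 5: conn=35 S1=52 S2=48 S3=66 S4=71 blocked=[]
Op 6: conn=47 S1=52 S2=48 S3=66 S4=71 blocked=[]
Op 7: conn=71 S1=52 S2=48 S3=66 S4=71 blocked=[]
Op 8: conn=91 S1=52 S2=48 S3=66 S4=71 blocked=[]
Op 9: conn=77 S1=52 S2=48 S3=52 S4=71 blocked=[]
Op 10: conn=77 S1=52 S2=66 S3=52 S4=71 blocked=[]

Answer: 77 52 66 52 71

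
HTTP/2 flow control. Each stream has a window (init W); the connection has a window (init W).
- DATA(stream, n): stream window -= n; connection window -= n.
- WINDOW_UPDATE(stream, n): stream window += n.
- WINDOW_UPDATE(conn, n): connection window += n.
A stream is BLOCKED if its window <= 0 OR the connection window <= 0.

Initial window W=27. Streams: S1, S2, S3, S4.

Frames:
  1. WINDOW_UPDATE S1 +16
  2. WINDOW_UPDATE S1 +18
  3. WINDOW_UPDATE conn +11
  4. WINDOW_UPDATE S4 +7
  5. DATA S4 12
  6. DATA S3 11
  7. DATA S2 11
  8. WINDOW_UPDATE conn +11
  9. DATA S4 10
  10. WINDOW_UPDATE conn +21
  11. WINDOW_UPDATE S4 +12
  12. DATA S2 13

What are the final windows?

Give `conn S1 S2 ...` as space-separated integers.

Op 1: conn=27 S1=43 S2=27 S3=27 S4=27 blocked=[]
Op 2: conn=27 S1=61 S2=27 S3=27 S4=27 blocked=[]
Op 3: conn=38 S1=61 S2=27 S3=27 S4=27 blocked=[]
Op 4: conn=38 S1=61 S2=27 S3=27 S4=34 blocked=[]
Op 5: conn=26 S1=61 S2=27 S3=27 S4=22 blocked=[]
Op 6: conn=15 S1=61 S2=27 S3=16 S4=22 blocked=[]
Op 7: conn=4 S1=61 S2=16 S3=16 S4=22 blocked=[]
Op 8: conn=15 S1=61 S2=16 S3=16 S4=22 blocked=[]
Op 9: conn=5 S1=61 S2=16 S3=16 S4=12 blocked=[]
Op 10: conn=26 S1=61 S2=16 S3=16 S4=12 blocked=[]
Op 11: conn=26 S1=61 S2=16 S3=16 S4=24 blocked=[]
Op 12: conn=13 S1=61 S2=3 S3=16 S4=24 blocked=[]

Answer: 13 61 3 16 24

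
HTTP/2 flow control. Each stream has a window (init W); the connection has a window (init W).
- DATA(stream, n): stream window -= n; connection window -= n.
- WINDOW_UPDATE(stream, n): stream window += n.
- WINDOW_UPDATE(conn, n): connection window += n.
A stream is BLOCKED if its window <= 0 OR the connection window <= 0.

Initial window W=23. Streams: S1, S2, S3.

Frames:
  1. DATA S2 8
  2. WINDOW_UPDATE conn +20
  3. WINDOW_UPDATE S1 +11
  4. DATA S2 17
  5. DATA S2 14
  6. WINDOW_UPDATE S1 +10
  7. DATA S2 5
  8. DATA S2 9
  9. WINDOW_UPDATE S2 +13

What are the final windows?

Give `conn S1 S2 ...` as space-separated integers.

Answer: -10 44 -17 23

Derivation:
Op 1: conn=15 S1=23 S2=15 S3=23 blocked=[]
Op 2: conn=35 S1=23 S2=15 S3=23 blocked=[]
Op 3: conn=35 S1=34 S2=15 S3=23 blocked=[]
Op 4: conn=18 S1=34 S2=-2 S3=23 blocked=[2]
Op 5: conn=4 S1=34 S2=-16 S3=23 blocked=[2]
Op 6: conn=4 S1=44 S2=-16 S3=23 blocked=[2]
Op 7: conn=-1 S1=44 S2=-21 S3=23 blocked=[1, 2, 3]
Op 8: conn=-10 S1=44 S2=-30 S3=23 blocked=[1, 2, 3]
Op 9: conn=-10 S1=44 S2=-17 S3=23 blocked=[1, 2, 3]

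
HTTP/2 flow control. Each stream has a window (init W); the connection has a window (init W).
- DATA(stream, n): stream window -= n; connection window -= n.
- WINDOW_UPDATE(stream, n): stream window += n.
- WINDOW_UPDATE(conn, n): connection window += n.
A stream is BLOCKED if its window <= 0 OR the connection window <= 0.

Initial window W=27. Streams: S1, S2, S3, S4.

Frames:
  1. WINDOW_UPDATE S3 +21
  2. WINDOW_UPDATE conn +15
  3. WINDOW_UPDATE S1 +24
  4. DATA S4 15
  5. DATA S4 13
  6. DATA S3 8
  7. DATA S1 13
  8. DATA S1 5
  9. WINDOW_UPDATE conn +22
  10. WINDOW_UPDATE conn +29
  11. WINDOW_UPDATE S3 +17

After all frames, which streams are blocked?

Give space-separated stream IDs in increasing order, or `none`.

Op 1: conn=27 S1=27 S2=27 S3=48 S4=27 blocked=[]
Op 2: conn=42 S1=27 S2=27 S3=48 S4=27 blocked=[]
Op 3: conn=42 S1=51 S2=27 S3=48 S4=27 blocked=[]
Op 4: conn=27 S1=51 S2=27 S3=48 S4=12 blocked=[]
Op 5: conn=14 S1=51 S2=27 S3=48 S4=-1 blocked=[4]
Op 6: conn=6 S1=51 S2=27 S3=40 S4=-1 blocked=[4]
Op 7: conn=-7 S1=38 S2=27 S3=40 S4=-1 blocked=[1, 2, 3, 4]
Op 8: conn=-12 S1=33 S2=27 S3=40 S4=-1 blocked=[1, 2, 3, 4]
Op 9: conn=10 S1=33 S2=27 S3=40 S4=-1 blocked=[4]
Op 10: conn=39 S1=33 S2=27 S3=40 S4=-1 blocked=[4]
Op 11: conn=39 S1=33 S2=27 S3=57 S4=-1 blocked=[4]

Answer: S4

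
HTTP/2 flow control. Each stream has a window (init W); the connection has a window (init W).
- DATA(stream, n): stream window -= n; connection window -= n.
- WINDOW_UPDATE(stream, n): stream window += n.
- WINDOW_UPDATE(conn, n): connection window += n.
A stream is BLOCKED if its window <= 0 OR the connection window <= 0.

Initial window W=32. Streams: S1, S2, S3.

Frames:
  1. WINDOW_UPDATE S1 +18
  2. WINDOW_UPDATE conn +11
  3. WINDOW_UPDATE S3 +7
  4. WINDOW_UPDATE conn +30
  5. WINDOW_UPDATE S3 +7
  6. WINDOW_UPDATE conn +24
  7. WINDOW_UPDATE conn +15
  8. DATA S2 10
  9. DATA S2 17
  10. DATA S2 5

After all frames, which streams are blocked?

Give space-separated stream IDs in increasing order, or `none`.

Answer: S2

Derivation:
Op 1: conn=32 S1=50 S2=32 S3=32 blocked=[]
Op 2: conn=43 S1=50 S2=32 S3=32 blocked=[]
Op 3: conn=43 S1=50 S2=32 S3=39 blocked=[]
Op 4: conn=73 S1=50 S2=32 S3=39 blocked=[]
Op 5: conn=73 S1=50 S2=32 S3=46 blocked=[]
Op 6: conn=97 S1=50 S2=32 S3=46 blocked=[]
Op 7: conn=112 S1=50 S2=32 S3=46 blocked=[]
Op 8: conn=102 S1=50 S2=22 S3=46 blocked=[]
Op 9: conn=85 S1=50 S2=5 S3=46 blocked=[]
Op 10: conn=80 S1=50 S2=0 S3=46 blocked=[2]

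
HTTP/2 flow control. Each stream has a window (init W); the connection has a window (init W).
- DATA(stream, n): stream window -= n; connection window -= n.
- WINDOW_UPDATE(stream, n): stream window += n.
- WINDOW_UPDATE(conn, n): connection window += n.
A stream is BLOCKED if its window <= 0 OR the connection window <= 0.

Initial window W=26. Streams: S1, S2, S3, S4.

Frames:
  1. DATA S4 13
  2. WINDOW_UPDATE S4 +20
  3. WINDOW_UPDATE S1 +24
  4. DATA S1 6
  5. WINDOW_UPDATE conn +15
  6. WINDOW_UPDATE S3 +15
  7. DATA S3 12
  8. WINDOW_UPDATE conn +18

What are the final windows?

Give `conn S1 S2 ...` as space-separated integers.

Op 1: conn=13 S1=26 S2=26 S3=26 S4=13 blocked=[]
Op 2: conn=13 S1=26 S2=26 S3=26 S4=33 blocked=[]
Op 3: conn=13 S1=50 S2=26 S3=26 S4=33 blocked=[]
Op 4: conn=7 S1=44 S2=26 S3=26 S4=33 blocked=[]
Op 5: conn=22 S1=44 S2=26 S3=26 S4=33 blocked=[]
Op 6: conn=22 S1=44 S2=26 S3=41 S4=33 blocked=[]
Op 7: conn=10 S1=44 S2=26 S3=29 S4=33 blocked=[]
Op 8: conn=28 S1=44 S2=26 S3=29 S4=33 blocked=[]

Answer: 28 44 26 29 33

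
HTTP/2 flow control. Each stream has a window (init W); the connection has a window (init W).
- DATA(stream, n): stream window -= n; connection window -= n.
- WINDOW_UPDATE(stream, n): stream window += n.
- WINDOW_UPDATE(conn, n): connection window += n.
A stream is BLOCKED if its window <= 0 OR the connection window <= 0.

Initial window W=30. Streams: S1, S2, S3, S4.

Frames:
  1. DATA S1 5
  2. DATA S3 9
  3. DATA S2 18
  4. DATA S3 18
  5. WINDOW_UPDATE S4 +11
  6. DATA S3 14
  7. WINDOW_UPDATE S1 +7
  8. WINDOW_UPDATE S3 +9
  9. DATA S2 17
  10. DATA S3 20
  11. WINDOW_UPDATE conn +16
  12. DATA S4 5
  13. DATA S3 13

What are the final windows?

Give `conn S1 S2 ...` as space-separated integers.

Op 1: conn=25 S1=25 S2=30 S3=30 S4=30 blocked=[]
Op 2: conn=16 S1=25 S2=30 S3=21 S4=30 blocked=[]
Op 3: conn=-2 S1=25 S2=12 S3=21 S4=30 blocked=[1, 2, 3, 4]
Op 4: conn=-20 S1=25 S2=12 S3=3 S4=30 blocked=[1, 2, 3, 4]
Op 5: conn=-20 S1=25 S2=12 S3=3 S4=41 blocked=[1, 2, 3, 4]
Op 6: conn=-34 S1=25 S2=12 S3=-11 S4=41 blocked=[1, 2, 3, 4]
Op 7: conn=-34 S1=32 S2=12 S3=-11 S4=41 blocked=[1, 2, 3, 4]
Op 8: conn=-34 S1=32 S2=12 S3=-2 S4=41 blocked=[1, 2, 3, 4]
Op 9: conn=-51 S1=32 S2=-5 S3=-2 S4=41 blocked=[1, 2, 3, 4]
Op 10: conn=-71 S1=32 S2=-5 S3=-22 S4=41 blocked=[1, 2, 3, 4]
Op 11: conn=-55 S1=32 S2=-5 S3=-22 S4=41 blocked=[1, 2, 3, 4]
Op 12: conn=-60 S1=32 S2=-5 S3=-22 S4=36 blocked=[1, 2, 3, 4]
Op 13: conn=-73 S1=32 S2=-5 S3=-35 S4=36 blocked=[1, 2, 3, 4]

Answer: -73 32 -5 -35 36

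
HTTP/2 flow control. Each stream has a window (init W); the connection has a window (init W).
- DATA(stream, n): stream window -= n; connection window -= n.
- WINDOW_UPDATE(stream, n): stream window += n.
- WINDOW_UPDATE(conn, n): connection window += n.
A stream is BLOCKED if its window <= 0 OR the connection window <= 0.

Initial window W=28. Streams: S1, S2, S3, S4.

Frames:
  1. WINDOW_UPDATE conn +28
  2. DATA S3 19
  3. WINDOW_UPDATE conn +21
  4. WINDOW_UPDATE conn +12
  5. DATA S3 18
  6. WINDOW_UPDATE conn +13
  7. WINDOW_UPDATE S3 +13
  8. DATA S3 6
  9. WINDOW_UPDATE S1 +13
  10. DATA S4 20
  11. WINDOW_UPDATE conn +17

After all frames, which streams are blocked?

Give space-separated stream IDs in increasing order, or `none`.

Answer: S3

Derivation:
Op 1: conn=56 S1=28 S2=28 S3=28 S4=28 blocked=[]
Op 2: conn=37 S1=28 S2=28 S3=9 S4=28 blocked=[]
Op 3: conn=58 S1=28 S2=28 S3=9 S4=28 blocked=[]
Op 4: conn=70 S1=28 S2=28 S3=9 S4=28 blocked=[]
Op 5: conn=52 S1=28 S2=28 S3=-9 S4=28 blocked=[3]
Op 6: conn=65 S1=28 S2=28 S3=-9 S4=28 blocked=[3]
Op 7: conn=65 S1=28 S2=28 S3=4 S4=28 blocked=[]
Op 8: conn=59 S1=28 S2=28 S3=-2 S4=28 blocked=[3]
Op 9: conn=59 S1=41 S2=28 S3=-2 S4=28 blocked=[3]
Op 10: conn=39 S1=41 S2=28 S3=-2 S4=8 blocked=[3]
Op 11: conn=56 S1=41 S2=28 S3=-2 S4=8 blocked=[3]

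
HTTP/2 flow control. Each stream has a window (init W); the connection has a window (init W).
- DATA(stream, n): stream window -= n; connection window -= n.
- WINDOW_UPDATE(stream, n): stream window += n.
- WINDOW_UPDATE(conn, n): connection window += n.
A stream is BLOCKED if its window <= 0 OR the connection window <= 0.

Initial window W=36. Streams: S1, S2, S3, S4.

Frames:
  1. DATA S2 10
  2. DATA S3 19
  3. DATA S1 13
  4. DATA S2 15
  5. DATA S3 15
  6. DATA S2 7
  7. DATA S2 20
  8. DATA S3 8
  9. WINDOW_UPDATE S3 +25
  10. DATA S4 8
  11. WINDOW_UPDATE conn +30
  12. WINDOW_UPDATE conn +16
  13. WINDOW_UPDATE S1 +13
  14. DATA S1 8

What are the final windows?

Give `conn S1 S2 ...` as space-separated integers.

Answer: -41 28 -16 19 28

Derivation:
Op 1: conn=26 S1=36 S2=26 S3=36 S4=36 blocked=[]
Op 2: conn=7 S1=36 S2=26 S3=17 S4=36 blocked=[]
Op 3: conn=-6 S1=23 S2=26 S3=17 S4=36 blocked=[1, 2, 3, 4]
Op 4: conn=-21 S1=23 S2=11 S3=17 S4=36 blocked=[1, 2, 3, 4]
Op 5: conn=-36 S1=23 S2=11 S3=2 S4=36 blocked=[1, 2, 3, 4]
Op 6: conn=-43 S1=23 S2=4 S3=2 S4=36 blocked=[1, 2, 3, 4]
Op 7: conn=-63 S1=23 S2=-16 S3=2 S4=36 blocked=[1, 2, 3, 4]
Op 8: conn=-71 S1=23 S2=-16 S3=-6 S4=36 blocked=[1, 2, 3, 4]
Op 9: conn=-71 S1=23 S2=-16 S3=19 S4=36 blocked=[1, 2, 3, 4]
Op 10: conn=-79 S1=23 S2=-16 S3=19 S4=28 blocked=[1, 2, 3, 4]
Op 11: conn=-49 S1=23 S2=-16 S3=19 S4=28 blocked=[1, 2, 3, 4]
Op 12: conn=-33 S1=23 S2=-16 S3=19 S4=28 blocked=[1, 2, 3, 4]
Op 13: conn=-33 S1=36 S2=-16 S3=19 S4=28 blocked=[1, 2, 3, 4]
Op 14: conn=-41 S1=28 S2=-16 S3=19 S4=28 blocked=[1, 2, 3, 4]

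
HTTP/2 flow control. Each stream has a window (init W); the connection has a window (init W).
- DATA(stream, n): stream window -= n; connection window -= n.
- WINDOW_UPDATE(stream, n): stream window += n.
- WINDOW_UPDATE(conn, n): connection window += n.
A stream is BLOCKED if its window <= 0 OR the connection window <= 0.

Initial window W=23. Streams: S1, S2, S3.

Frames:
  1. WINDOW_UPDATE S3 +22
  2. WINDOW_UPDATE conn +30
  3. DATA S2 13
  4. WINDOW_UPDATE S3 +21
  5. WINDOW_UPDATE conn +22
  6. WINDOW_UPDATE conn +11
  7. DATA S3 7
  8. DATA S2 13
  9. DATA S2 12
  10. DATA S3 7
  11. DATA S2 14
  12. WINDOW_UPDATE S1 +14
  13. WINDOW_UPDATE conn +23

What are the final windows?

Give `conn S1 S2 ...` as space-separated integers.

Op 1: conn=23 S1=23 S2=23 S3=45 blocked=[]
Op 2: conn=53 S1=23 S2=23 S3=45 blocked=[]
Op 3: conn=40 S1=23 S2=10 S3=45 blocked=[]
Op 4: conn=40 S1=23 S2=10 S3=66 blocked=[]
Op 5: conn=62 S1=23 S2=10 S3=66 blocked=[]
Op 6: conn=73 S1=23 S2=10 S3=66 blocked=[]
Op 7: conn=66 S1=23 S2=10 S3=59 blocked=[]
Op 8: conn=53 S1=23 S2=-3 S3=59 blocked=[2]
Op 9: conn=41 S1=23 S2=-15 S3=59 blocked=[2]
Op 10: conn=34 S1=23 S2=-15 S3=52 blocked=[2]
Op 11: conn=20 S1=23 S2=-29 S3=52 blocked=[2]
Op 12: conn=20 S1=37 S2=-29 S3=52 blocked=[2]
Op 13: conn=43 S1=37 S2=-29 S3=52 blocked=[2]

Answer: 43 37 -29 52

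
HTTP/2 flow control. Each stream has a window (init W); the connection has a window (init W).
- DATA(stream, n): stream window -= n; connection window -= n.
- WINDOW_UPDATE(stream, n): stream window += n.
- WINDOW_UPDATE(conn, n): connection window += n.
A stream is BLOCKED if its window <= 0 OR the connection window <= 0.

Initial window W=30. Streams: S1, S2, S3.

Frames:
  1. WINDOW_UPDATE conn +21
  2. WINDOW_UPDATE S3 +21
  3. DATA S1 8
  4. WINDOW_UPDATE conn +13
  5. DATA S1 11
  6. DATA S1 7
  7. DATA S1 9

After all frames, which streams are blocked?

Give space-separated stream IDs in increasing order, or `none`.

Op 1: conn=51 S1=30 S2=30 S3=30 blocked=[]
Op 2: conn=51 S1=30 S2=30 S3=51 blocked=[]
Op 3: conn=43 S1=22 S2=30 S3=51 blocked=[]
Op 4: conn=56 S1=22 S2=30 S3=51 blocked=[]
Op 5: conn=45 S1=11 S2=30 S3=51 blocked=[]
Op 6: conn=38 S1=4 S2=30 S3=51 blocked=[]
Op 7: conn=29 S1=-5 S2=30 S3=51 blocked=[1]

Answer: S1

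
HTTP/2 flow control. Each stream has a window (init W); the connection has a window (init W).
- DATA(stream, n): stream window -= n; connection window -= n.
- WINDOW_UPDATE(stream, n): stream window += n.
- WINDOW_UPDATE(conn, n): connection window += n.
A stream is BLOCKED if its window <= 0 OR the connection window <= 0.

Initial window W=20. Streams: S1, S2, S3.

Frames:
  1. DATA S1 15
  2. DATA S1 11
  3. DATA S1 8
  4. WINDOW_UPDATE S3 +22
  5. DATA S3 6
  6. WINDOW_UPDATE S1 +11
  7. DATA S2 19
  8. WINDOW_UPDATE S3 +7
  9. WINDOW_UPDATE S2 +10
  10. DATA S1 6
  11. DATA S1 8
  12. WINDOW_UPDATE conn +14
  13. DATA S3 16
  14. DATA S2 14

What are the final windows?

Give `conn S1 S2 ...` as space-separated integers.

Answer: -69 -17 -3 27

Derivation:
Op 1: conn=5 S1=5 S2=20 S3=20 blocked=[]
Op 2: conn=-6 S1=-6 S2=20 S3=20 blocked=[1, 2, 3]
Op 3: conn=-14 S1=-14 S2=20 S3=20 blocked=[1, 2, 3]
Op 4: conn=-14 S1=-14 S2=20 S3=42 blocked=[1, 2, 3]
Op 5: conn=-20 S1=-14 S2=20 S3=36 blocked=[1, 2, 3]
Op 6: conn=-20 S1=-3 S2=20 S3=36 blocked=[1, 2, 3]
Op 7: conn=-39 S1=-3 S2=1 S3=36 blocked=[1, 2, 3]
Op 8: conn=-39 S1=-3 S2=1 S3=43 blocked=[1, 2, 3]
Op 9: conn=-39 S1=-3 S2=11 S3=43 blocked=[1, 2, 3]
Op 10: conn=-45 S1=-9 S2=11 S3=43 blocked=[1, 2, 3]
Op 11: conn=-53 S1=-17 S2=11 S3=43 blocked=[1, 2, 3]
Op 12: conn=-39 S1=-17 S2=11 S3=43 blocked=[1, 2, 3]
Op 13: conn=-55 S1=-17 S2=11 S3=27 blocked=[1, 2, 3]
Op 14: conn=-69 S1=-17 S2=-3 S3=27 blocked=[1, 2, 3]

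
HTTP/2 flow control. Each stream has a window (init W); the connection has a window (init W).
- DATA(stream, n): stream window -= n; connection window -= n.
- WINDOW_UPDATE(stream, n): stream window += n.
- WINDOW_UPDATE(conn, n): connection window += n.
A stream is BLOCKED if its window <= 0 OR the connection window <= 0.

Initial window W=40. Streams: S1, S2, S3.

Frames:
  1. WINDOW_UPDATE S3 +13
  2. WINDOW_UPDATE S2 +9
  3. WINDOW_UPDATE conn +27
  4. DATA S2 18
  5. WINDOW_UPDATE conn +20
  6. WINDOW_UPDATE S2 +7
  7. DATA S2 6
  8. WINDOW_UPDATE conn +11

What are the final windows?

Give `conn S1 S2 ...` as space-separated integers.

Op 1: conn=40 S1=40 S2=40 S3=53 blocked=[]
Op 2: conn=40 S1=40 S2=49 S3=53 blocked=[]
Op 3: conn=67 S1=40 S2=49 S3=53 blocked=[]
Op 4: conn=49 S1=40 S2=31 S3=53 blocked=[]
Op 5: conn=69 S1=40 S2=31 S3=53 blocked=[]
Op 6: conn=69 S1=40 S2=38 S3=53 blocked=[]
Op 7: conn=63 S1=40 S2=32 S3=53 blocked=[]
Op 8: conn=74 S1=40 S2=32 S3=53 blocked=[]

Answer: 74 40 32 53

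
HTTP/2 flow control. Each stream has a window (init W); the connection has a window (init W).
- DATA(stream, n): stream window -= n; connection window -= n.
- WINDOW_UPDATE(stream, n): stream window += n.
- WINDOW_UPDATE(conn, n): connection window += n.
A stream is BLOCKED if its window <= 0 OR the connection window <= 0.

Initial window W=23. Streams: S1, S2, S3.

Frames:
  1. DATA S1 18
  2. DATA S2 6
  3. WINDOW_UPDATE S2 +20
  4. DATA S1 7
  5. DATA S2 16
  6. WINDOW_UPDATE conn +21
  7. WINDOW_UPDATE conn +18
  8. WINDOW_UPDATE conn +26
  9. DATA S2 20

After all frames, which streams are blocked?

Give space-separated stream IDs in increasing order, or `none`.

Op 1: conn=5 S1=5 S2=23 S3=23 blocked=[]
Op 2: conn=-1 S1=5 S2=17 S3=23 blocked=[1, 2, 3]
Op 3: conn=-1 S1=5 S2=37 S3=23 blocked=[1, 2, 3]
Op 4: conn=-8 S1=-2 S2=37 S3=23 blocked=[1, 2, 3]
Op 5: conn=-24 S1=-2 S2=21 S3=23 blocked=[1, 2, 3]
Op 6: conn=-3 S1=-2 S2=21 S3=23 blocked=[1, 2, 3]
Op 7: conn=15 S1=-2 S2=21 S3=23 blocked=[1]
Op 8: conn=41 S1=-2 S2=21 S3=23 blocked=[1]
Op 9: conn=21 S1=-2 S2=1 S3=23 blocked=[1]

Answer: S1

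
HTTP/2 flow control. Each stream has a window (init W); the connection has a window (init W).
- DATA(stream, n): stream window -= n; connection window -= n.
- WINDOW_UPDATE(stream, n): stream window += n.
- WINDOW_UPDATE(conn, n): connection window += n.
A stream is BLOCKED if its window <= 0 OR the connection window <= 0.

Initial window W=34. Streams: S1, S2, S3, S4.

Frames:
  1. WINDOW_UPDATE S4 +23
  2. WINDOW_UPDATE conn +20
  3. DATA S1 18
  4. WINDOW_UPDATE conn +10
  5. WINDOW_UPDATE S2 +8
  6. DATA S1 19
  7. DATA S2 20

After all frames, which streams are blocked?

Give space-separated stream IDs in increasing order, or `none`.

Op 1: conn=34 S1=34 S2=34 S3=34 S4=57 blocked=[]
Op 2: conn=54 S1=34 S2=34 S3=34 S4=57 blocked=[]
Op 3: conn=36 S1=16 S2=34 S3=34 S4=57 blocked=[]
Op 4: conn=46 S1=16 S2=34 S3=34 S4=57 blocked=[]
Op 5: conn=46 S1=16 S2=42 S3=34 S4=57 blocked=[]
Op 6: conn=27 S1=-3 S2=42 S3=34 S4=57 blocked=[1]
Op 7: conn=7 S1=-3 S2=22 S3=34 S4=57 blocked=[1]

Answer: S1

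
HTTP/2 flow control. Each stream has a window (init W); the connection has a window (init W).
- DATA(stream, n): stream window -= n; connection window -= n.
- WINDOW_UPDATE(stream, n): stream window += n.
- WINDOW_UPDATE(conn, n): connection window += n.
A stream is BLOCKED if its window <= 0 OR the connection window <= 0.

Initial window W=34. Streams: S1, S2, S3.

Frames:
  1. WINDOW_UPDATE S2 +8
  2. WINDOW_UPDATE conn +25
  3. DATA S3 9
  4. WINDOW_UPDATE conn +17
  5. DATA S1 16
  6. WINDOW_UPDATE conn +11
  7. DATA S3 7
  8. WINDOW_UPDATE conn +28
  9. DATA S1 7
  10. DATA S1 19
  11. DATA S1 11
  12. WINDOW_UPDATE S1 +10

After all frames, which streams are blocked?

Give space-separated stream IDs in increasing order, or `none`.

Op 1: conn=34 S1=34 S2=42 S3=34 blocked=[]
Op 2: conn=59 S1=34 S2=42 S3=34 blocked=[]
Op 3: conn=50 S1=34 S2=42 S3=25 blocked=[]
Op 4: conn=67 S1=34 S2=42 S3=25 blocked=[]
Op 5: conn=51 S1=18 S2=42 S3=25 blocked=[]
Op 6: conn=62 S1=18 S2=42 S3=25 blocked=[]
Op 7: conn=55 S1=18 S2=42 S3=18 blocked=[]
Op 8: conn=83 S1=18 S2=42 S3=18 blocked=[]
Op 9: conn=76 S1=11 S2=42 S3=18 blocked=[]
Op 10: conn=57 S1=-8 S2=42 S3=18 blocked=[1]
Op 11: conn=46 S1=-19 S2=42 S3=18 blocked=[1]
Op 12: conn=46 S1=-9 S2=42 S3=18 blocked=[1]

Answer: S1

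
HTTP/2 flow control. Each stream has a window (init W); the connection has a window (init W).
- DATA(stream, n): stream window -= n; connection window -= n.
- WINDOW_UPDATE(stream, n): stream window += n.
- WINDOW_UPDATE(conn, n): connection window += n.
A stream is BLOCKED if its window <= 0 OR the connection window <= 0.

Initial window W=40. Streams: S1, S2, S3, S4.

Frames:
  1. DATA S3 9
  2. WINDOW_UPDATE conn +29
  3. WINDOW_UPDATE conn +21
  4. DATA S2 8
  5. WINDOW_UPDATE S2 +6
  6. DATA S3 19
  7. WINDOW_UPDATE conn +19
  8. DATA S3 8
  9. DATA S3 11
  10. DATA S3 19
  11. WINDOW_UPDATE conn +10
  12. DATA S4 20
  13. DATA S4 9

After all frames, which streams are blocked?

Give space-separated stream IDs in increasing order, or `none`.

Answer: S3

Derivation:
Op 1: conn=31 S1=40 S2=40 S3=31 S4=40 blocked=[]
Op 2: conn=60 S1=40 S2=40 S3=31 S4=40 blocked=[]
Op 3: conn=81 S1=40 S2=40 S3=31 S4=40 blocked=[]
Op 4: conn=73 S1=40 S2=32 S3=31 S4=40 blocked=[]
Op 5: conn=73 S1=40 S2=38 S3=31 S4=40 blocked=[]
Op 6: conn=54 S1=40 S2=38 S3=12 S4=40 blocked=[]
Op 7: conn=73 S1=40 S2=38 S3=12 S4=40 blocked=[]
Op 8: conn=65 S1=40 S2=38 S3=4 S4=40 blocked=[]
Op 9: conn=54 S1=40 S2=38 S3=-7 S4=40 blocked=[3]
Op 10: conn=35 S1=40 S2=38 S3=-26 S4=40 blocked=[3]
Op 11: conn=45 S1=40 S2=38 S3=-26 S4=40 blocked=[3]
Op 12: conn=25 S1=40 S2=38 S3=-26 S4=20 blocked=[3]
Op 13: conn=16 S1=40 S2=38 S3=-26 S4=11 blocked=[3]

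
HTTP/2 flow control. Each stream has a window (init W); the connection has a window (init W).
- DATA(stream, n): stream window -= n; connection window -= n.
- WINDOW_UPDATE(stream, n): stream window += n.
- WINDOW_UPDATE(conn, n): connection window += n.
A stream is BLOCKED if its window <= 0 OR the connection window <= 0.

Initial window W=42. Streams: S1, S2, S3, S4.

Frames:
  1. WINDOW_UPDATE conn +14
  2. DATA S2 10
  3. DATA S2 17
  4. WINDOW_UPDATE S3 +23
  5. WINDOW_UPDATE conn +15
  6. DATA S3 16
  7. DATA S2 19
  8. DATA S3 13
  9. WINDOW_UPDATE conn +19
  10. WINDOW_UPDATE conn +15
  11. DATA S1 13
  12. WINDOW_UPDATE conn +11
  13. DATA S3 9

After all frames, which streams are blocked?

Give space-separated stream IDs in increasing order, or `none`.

Answer: S2

Derivation:
Op 1: conn=56 S1=42 S2=42 S3=42 S4=42 blocked=[]
Op 2: conn=46 S1=42 S2=32 S3=42 S4=42 blocked=[]
Op 3: conn=29 S1=42 S2=15 S3=42 S4=42 blocked=[]
Op 4: conn=29 S1=42 S2=15 S3=65 S4=42 blocked=[]
Op 5: conn=44 S1=42 S2=15 S3=65 S4=42 blocked=[]
Op 6: conn=28 S1=42 S2=15 S3=49 S4=42 blocked=[]
Op 7: conn=9 S1=42 S2=-4 S3=49 S4=42 blocked=[2]
Op 8: conn=-4 S1=42 S2=-4 S3=36 S4=42 blocked=[1, 2, 3, 4]
Op 9: conn=15 S1=42 S2=-4 S3=36 S4=42 blocked=[2]
Op 10: conn=30 S1=42 S2=-4 S3=36 S4=42 blocked=[2]
Op 11: conn=17 S1=29 S2=-4 S3=36 S4=42 blocked=[2]
Op 12: conn=28 S1=29 S2=-4 S3=36 S4=42 blocked=[2]
Op 13: conn=19 S1=29 S2=-4 S3=27 S4=42 blocked=[2]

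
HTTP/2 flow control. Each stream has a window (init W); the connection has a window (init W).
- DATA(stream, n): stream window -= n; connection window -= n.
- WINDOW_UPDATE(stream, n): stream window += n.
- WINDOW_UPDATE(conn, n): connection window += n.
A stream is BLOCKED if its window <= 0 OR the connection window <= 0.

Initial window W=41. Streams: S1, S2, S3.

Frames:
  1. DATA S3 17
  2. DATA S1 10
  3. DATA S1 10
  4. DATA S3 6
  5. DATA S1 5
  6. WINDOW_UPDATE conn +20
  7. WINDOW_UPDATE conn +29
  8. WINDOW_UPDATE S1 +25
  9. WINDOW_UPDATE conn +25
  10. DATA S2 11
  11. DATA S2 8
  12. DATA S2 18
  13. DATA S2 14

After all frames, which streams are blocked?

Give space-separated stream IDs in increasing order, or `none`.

Op 1: conn=24 S1=41 S2=41 S3=24 blocked=[]
Op 2: conn=14 S1=31 S2=41 S3=24 blocked=[]
Op 3: conn=4 S1=21 S2=41 S3=24 blocked=[]
Op 4: conn=-2 S1=21 S2=41 S3=18 blocked=[1, 2, 3]
Op 5: conn=-7 S1=16 S2=41 S3=18 blocked=[1, 2, 3]
Op 6: conn=13 S1=16 S2=41 S3=18 blocked=[]
Op 7: conn=42 S1=16 S2=41 S3=18 blocked=[]
Op 8: conn=42 S1=41 S2=41 S3=18 blocked=[]
Op 9: conn=67 S1=41 S2=41 S3=18 blocked=[]
Op 10: conn=56 S1=41 S2=30 S3=18 blocked=[]
Op 11: conn=48 S1=41 S2=22 S3=18 blocked=[]
Op 12: conn=30 S1=41 S2=4 S3=18 blocked=[]
Op 13: conn=16 S1=41 S2=-10 S3=18 blocked=[2]

Answer: S2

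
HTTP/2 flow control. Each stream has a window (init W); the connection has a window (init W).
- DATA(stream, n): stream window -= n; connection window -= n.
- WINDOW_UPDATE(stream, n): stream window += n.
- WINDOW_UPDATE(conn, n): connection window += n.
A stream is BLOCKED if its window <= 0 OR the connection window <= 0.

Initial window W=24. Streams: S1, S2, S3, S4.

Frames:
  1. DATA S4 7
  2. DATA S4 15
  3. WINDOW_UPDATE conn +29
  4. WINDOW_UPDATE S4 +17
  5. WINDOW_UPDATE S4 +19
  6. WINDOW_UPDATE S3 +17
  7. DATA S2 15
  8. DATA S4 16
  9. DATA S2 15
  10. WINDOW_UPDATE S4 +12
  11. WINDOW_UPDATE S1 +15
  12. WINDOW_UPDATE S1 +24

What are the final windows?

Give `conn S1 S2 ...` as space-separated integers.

Answer: -15 63 -6 41 34

Derivation:
Op 1: conn=17 S1=24 S2=24 S3=24 S4=17 blocked=[]
Op 2: conn=2 S1=24 S2=24 S3=24 S4=2 blocked=[]
Op 3: conn=31 S1=24 S2=24 S3=24 S4=2 blocked=[]
Op 4: conn=31 S1=24 S2=24 S3=24 S4=19 blocked=[]
Op 5: conn=31 S1=24 S2=24 S3=24 S4=38 blocked=[]
Op 6: conn=31 S1=24 S2=24 S3=41 S4=38 blocked=[]
Op 7: conn=16 S1=24 S2=9 S3=41 S4=38 blocked=[]
Op 8: conn=0 S1=24 S2=9 S3=41 S4=22 blocked=[1, 2, 3, 4]
Op 9: conn=-15 S1=24 S2=-6 S3=41 S4=22 blocked=[1, 2, 3, 4]
Op 10: conn=-15 S1=24 S2=-6 S3=41 S4=34 blocked=[1, 2, 3, 4]
Op 11: conn=-15 S1=39 S2=-6 S3=41 S4=34 blocked=[1, 2, 3, 4]
Op 12: conn=-15 S1=63 S2=-6 S3=41 S4=34 blocked=[1, 2, 3, 4]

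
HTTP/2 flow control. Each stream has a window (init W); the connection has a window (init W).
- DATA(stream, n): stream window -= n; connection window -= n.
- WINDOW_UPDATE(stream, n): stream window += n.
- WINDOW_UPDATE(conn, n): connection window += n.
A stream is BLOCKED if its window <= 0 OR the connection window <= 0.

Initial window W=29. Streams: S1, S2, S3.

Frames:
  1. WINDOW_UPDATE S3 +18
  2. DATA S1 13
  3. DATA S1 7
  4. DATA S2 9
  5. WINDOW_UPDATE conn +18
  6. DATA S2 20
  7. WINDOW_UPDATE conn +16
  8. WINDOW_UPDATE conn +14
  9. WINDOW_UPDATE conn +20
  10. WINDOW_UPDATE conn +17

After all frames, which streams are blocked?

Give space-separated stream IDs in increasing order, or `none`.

Op 1: conn=29 S1=29 S2=29 S3=47 blocked=[]
Op 2: conn=16 S1=16 S2=29 S3=47 blocked=[]
Op 3: conn=9 S1=9 S2=29 S3=47 blocked=[]
Op 4: conn=0 S1=9 S2=20 S3=47 blocked=[1, 2, 3]
Op 5: conn=18 S1=9 S2=20 S3=47 blocked=[]
Op 6: conn=-2 S1=9 S2=0 S3=47 blocked=[1, 2, 3]
Op 7: conn=14 S1=9 S2=0 S3=47 blocked=[2]
Op 8: conn=28 S1=9 S2=0 S3=47 blocked=[2]
Op 9: conn=48 S1=9 S2=0 S3=47 blocked=[2]
Op 10: conn=65 S1=9 S2=0 S3=47 blocked=[2]

Answer: S2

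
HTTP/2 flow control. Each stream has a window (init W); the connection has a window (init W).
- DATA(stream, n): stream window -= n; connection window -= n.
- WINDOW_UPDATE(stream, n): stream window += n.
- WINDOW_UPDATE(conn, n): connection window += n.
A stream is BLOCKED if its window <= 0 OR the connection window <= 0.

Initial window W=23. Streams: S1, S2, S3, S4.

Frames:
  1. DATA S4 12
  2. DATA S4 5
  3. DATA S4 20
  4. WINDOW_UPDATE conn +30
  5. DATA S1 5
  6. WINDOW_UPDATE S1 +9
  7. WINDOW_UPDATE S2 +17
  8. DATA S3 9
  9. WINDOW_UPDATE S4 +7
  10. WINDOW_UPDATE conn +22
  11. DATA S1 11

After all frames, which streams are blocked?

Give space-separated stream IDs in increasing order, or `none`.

Op 1: conn=11 S1=23 S2=23 S3=23 S4=11 blocked=[]
Op 2: conn=6 S1=23 S2=23 S3=23 S4=6 blocked=[]
Op 3: conn=-14 S1=23 S2=23 S3=23 S4=-14 blocked=[1, 2, 3, 4]
Op 4: conn=16 S1=23 S2=23 S3=23 S4=-14 blocked=[4]
Op 5: conn=11 S1=18 S2=23 S3=23 S4=-14 blocked=[4]
Op 6: conn=11 S1=27 S2=23 S3=23 S4=-14 blocked=[4]
Op 7: conn=11 S1=27 S2=40 S3=23 S4=-14 blocked=[4]
Op 8: conn=2 S1=27 S2=40 S3=14 S4=-14 blocked=[4]
Op 9: conn=2 S1=27 S2=40 S3=14 S4=-7 blocked=[4]
Op 10: conn=24 S1=27 S2=40 S3=14 S4=-7 blocked=[4]
Op 11: conn=13 S1=16 S2=40 S3=14 S4=-7 blocked=[4]

Answer: S4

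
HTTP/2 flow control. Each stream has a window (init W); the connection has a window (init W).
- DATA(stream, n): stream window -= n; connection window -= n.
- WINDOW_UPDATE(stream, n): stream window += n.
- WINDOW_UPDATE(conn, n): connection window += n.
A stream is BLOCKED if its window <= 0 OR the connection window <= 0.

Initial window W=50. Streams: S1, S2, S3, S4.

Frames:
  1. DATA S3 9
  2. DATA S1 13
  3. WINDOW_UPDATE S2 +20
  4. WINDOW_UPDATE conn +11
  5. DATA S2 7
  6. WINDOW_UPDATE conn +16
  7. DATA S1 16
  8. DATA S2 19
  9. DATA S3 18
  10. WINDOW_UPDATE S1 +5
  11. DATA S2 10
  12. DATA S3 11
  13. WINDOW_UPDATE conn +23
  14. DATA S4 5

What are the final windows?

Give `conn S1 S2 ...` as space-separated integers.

Op 1: conn=41 S1=50 S2=50 S3=41 S4=50 blocked=[]
Op 2: conn=28 S1=37 S2=50 S3=41 S4=50 blocked=[]
Op 3: conn=28 S1=37 S2=70 S3=41 S4=50 blocked=[]
Op 4: conn=39 S1=37 S2=70 S3=41 S4=50 blocked=[]
Op 5: conn=32 S1=37 S2=63 S3=41 S4=50 blocked=[]
Op 6: conn=48 S1=37 S2=63 S3=41 S4=50 blocked=[]
Op 7: conn=32 S1=21 S2=63 S3=41 S4=50 blocked=[]
Op 8: conn=13 S1=21 S2=44 S3=41 S4=50 blocked=[]
Op 9: conn=-5 S1=21 S2=44 S3=23 S4=50 blocked=[1, 2, 3, 4]
Op 10: conn=-5 S1=26 S2=44 S3=23 S4=50 blocked=[1, 2, 3, 4]
Op 11: conn=-15 S1=26 S2=34 S3=23 S4=50 blocked=[1, 2, 3, 4]
Op 12: conn=-26 S1=26 S2=34 S3=12 S4=50 blocked=[1, 2, 3, 4]
Op 13: conn=-3 S1=26 S2=34 S3=12 S4=50 blocked=[1, 2, 3, 4]
Op 14: conn=-8 S1=26 S2=34 S3=12 S4=45 blocked=[1, 2, 3, 4]

Answer: -8 26 34 12 45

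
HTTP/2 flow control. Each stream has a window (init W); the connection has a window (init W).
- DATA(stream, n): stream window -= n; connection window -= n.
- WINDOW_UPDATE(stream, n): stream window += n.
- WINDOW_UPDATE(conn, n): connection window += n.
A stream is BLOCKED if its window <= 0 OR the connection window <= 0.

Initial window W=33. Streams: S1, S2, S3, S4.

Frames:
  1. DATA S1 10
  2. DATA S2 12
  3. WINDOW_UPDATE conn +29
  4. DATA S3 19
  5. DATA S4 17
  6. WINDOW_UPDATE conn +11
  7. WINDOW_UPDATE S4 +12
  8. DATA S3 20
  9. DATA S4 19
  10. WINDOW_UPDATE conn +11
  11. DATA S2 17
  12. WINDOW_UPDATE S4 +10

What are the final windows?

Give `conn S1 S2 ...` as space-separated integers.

Op 1: conn=23 S1=23 S2=33 S3=33 S4=33 blocked=[]
Op 2: conn=11 S1=23 S2=21 S3=33 S4=33 blocked=[]
Op 3: conn=40 S1=23 S2=21 S3=33 S4=33 blocked=[]
Op 4: conn=21 S1=23 S2=21 S3=14 S4=33 blocked=[]
Op 5: conn=4 S1=23 S2=21 S3=14 S4=16 blocked=[]
Op 6: conn=15 S1=23 S2=21 S3=14 S4=16 blocked=[]
Op 7: conn=15 S1=23 S2=21 S3=14 S4=28 blocked=[]
Op 8: conn=-5 S1=23 S2=21 S3=-6 S4=28 blocked=[1, 2, 3, 4]
Op 9: conn=-24 S1=23 S2=21 S3=-6 S4=9 blocked=[1, 2, 3, 4]
Op 10: conn=-13 S1=23 S2=21 S3=-6 S4=9 blocked=[1, 2, 3, 4]
Op 11: conn=-30 S1=23 S2=4 S3=-6 S4=9 blocked=[1, 2, 3, 4]
Op 12: conn=-30 S1=23 S2=4 S3=-6 S4=19 blocked=[1, 2, 3, 4]

Answer: -30 23 4 -6 19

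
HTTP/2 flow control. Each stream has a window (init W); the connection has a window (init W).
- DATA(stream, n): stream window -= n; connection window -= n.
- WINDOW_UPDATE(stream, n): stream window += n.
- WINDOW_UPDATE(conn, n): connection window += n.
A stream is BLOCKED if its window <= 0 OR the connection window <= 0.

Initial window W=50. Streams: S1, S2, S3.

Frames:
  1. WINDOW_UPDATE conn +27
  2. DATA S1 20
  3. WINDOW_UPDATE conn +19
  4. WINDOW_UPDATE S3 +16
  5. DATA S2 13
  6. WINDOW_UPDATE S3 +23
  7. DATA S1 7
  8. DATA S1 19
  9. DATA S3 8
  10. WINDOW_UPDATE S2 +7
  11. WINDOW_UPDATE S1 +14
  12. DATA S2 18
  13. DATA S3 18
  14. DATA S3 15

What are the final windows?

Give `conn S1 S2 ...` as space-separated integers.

Op 1: conn=77 S1=50 S2=50 S3=50 blocked=[]
Op 2: conn=57 S1=30 S2=50 S3=50 blocked=[]
Op 3: conn=76 S1=30 S2=50 S3=50 blocked=[]
Op 4: conn=76 S1=30 S2=50 S3=66 blocked=[]
Op 5: conn=63 S1=30 S2=37 S3=66 blocked=[]
Op 6: conn=63 S1=30 S2=37 S3=89 blocked=[]
Op 7: conn=56 S1=23 S2=37 S3=89 blocked=[]
Op 8: conn=37 S1=4 S2=37 S3=89 blocked=[]
Op 9: conn=29 S1=4 S2=37 S3=81 blocked=[]
Op 10: conn=29 S1=4 S2=44 S3=81 blocked=[]
Op 11: conn=29 S1=18 S2=44 S3=81 blocked=[]
Op 12: conn=11 S1=18 S2=26 S3=81 blocked=[]
Op 13: conn=-7 S1=18 S2=26 S3=63 blocked=[1, 2, 3]
Op 14: conn=-22 S1=18 S2=26 S3=48 blocked=[1, 2, 3]

Answer: -22 18 26 48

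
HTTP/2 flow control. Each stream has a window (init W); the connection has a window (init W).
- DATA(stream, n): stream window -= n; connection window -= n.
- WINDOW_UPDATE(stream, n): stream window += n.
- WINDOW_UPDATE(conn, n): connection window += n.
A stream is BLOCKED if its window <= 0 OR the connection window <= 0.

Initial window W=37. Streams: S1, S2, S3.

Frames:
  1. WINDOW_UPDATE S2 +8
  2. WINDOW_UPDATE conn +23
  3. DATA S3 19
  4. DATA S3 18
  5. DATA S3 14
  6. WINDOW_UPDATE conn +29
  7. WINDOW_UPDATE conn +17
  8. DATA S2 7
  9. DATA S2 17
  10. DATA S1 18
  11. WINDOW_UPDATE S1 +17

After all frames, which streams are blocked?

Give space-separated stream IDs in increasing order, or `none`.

Answer: S3

Derivation:
Op 1: conn=37 S1=37 S2=45 S3=37 blocked=[]
Op 2: conn=60 S1=37 S2=45 S3=37 blocked=[]
Op 3: conn=41 S1=37 S2=45 S3=18 blocked=[]
Op 4: conn=23 S1=37 S2=45 S3=0 blocked=[3]
Op 5: conn=9 S1=37 S2=45 S3=-14 blocked=[3]
Op 6: conn=38 S1=37 S2=45 S3=-14 blocked=[3]
Op 7: conn=55 S1=37 S2=45 S3=-14 blocked=[3]
Op 8: conn=48 S1=37 S2=38 S3=-14 blocked=[3]
Op 9: conn=31 S1=37 S2=21 S3=-14 blocked=[3]
Op 10: conn=13 S1=19 S2=21 S3=-14 blocked=[3]
Op 11: conn=13 S1=36 S2=21 S3=-14 blocked=[3]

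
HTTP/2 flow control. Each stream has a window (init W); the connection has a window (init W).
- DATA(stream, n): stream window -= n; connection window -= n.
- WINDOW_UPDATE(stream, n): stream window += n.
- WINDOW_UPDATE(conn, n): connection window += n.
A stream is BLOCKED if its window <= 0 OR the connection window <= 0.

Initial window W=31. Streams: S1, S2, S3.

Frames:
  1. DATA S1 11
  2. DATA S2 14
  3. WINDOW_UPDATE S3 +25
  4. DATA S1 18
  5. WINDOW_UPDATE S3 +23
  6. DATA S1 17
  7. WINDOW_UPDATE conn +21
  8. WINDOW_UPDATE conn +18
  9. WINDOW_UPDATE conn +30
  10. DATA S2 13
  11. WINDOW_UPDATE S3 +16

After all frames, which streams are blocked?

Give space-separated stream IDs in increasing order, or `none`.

Answer: S1

Derivation:
Op 1: conn=20 S1=20 S2=31 S3=31 blocked=[]
Op 2: conn=6 S1=20 S2=17 S3=31 blocked=[]
Op 3: conn=6 S1=20 S2=17 S3=56 blocked=[]
Op 4: conn=-12 S1=2 S2=17 S3=56 blocked=[1, 2, 3]
Op 5: conn=-12 S1=2 S2=17 S3=79 blocked=[1, 2, 3]
Op 6: conn=-29 S1=-15 S2=17 S3=79 blocked=[1, 2, 3]
Op 7: conn=-8 S1=-15 S2=17 S3=79 blocked=[1, 2, 3]
Op 8: conn=10 S1=-15 S2=17 S3=79 blocked=[1]
Op 9: conn=40 S1=-15 S2=17 S3=79 blocked=[1]
Op 10: conn=27 S1=-15 S2=4 S3=79 blocked=[1]
Op 11: conn=27 S1=-15 S2=4 S3=95 blocked=[1]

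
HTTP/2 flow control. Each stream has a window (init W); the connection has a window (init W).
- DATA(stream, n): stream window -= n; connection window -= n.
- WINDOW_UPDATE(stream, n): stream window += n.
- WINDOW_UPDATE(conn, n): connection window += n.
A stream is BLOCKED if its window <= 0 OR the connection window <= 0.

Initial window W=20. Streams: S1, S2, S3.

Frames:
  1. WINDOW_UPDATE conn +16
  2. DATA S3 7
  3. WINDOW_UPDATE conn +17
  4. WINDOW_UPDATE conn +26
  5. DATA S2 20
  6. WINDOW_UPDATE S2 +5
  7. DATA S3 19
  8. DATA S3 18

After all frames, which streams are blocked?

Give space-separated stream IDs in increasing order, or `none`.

Op 1: conn=36 S1=20 S2=20 S3=20 blocked=[]
Op 2: conn=29 S1=20 S2=20 S3=13 blocked=[]
Op 3: conn=46 S1=20 S2=20 S3=13 blocked=[]
Op 4: conn=72 S1=20 S2=20 S3=13 blocked=[]
Op 5: conn=52 S1=20 S2=0 S3=13 blocked=[2]
Op 6: conn=52 S1=20 S2=5 S3=13 blocked=[]
Op 7: conn=33 S1=20 S2=5 S3=-6 blocked=[3]
Op 8: conn=15 S1=20 S2=5 S3=-24 blocked=[3]

Answer: S3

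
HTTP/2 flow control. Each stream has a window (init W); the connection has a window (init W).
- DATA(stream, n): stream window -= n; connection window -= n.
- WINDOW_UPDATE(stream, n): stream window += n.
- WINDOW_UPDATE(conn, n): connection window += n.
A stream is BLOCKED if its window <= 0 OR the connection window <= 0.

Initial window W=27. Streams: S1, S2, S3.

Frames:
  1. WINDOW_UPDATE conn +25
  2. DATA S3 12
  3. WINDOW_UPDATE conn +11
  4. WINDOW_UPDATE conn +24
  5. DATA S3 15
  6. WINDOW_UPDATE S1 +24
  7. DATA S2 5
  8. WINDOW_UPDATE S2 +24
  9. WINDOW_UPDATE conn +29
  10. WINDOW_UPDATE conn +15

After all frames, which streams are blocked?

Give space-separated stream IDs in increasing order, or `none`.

Op 1: conn=52 S1=27 S2=27 S3=27 blocked=[]
Op 2: conn=40 S1=27 S2=27 S3=15 blocked=[]
Op 3: conn=51 S1=27 S2=27 S3=15 blocked=[]
Op 4: conn=75 S1=27 S2=27 S3=15 blocked=[]
Op 5: conn=60 S1=27 S2=27 S3=0 blocked=[3]
Op 6: conn=60 S1=51 S2=27 S3=0 blocked=[3]
Op 7: conn=55 S1=51 S2=22 S3=0 blocked=[3]
Op 8: conn=55 S1=51 S2=46 S3=0 blocked=[3]
Op 9: conn=84 S1=51 S2=46 S3=0 blocked=[3]
Op 10: conn=99 S1=51 S2=46 S3=0 blocked=[3]

Answer: S3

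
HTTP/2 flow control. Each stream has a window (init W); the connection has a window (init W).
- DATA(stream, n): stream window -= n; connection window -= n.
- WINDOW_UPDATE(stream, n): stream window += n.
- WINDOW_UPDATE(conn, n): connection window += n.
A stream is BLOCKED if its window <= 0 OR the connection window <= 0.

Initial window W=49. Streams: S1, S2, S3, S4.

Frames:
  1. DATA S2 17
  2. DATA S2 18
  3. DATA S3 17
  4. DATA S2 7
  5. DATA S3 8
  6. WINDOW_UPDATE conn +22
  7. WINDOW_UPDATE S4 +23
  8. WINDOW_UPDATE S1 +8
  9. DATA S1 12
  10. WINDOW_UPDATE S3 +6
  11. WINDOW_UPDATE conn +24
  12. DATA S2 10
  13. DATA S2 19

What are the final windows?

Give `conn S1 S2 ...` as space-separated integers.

Answer: -13 45 -22 30 72

Derivation:
Op 1: conn=32 S1=49 S2=32 S3=49 S4=49 blocked=[]
Op 2: conn=14 S1=49 S2=14 S3=49 S4=49 blocked=[]
Op 3: conn=-3 S1=49 S2=14 S3=32 S4=49 blocked=[1, 2, 3, 4]
Op 4: conn=-10 S1=49 S2=7 S3=32 S4=49 blocked=[1, 2, 3, 4]
Op 5: conn=-18 S1=49 S2=7 S3=24 S4=49 blocked=[1, 2, 3, 4]
Op 6: conn=4 S1=49 S2=7 S3=24 S4=49 blocked=[]
Op 7: conn=4 S1=49 S2=7 S3=24 S4=72 blocked=[]
Op 8: conn=4 S1=57 S2=7 S3=24 S4=72 blocked=[]
Op 9: conn=-8 S1=45 S2=7 S3=24 S4=72 blocked=[1, 2, 3, 4]
Op 10: conn=-8 S1=45 S2=7 S3=30 S4=72 blocked=[1, 2, 3, 4]
Op 11: conn=16 S1=45 S2=7 S3=30 S4=72 blocked=[]
Op 12: conn=6 S1=45 S2=-3 S3=30 S4=72 blocked=[2]
Op 13: conn=-13 S1=45 S2=-22 S3=30 S4=72 blocked=[1, 2, 3, 4]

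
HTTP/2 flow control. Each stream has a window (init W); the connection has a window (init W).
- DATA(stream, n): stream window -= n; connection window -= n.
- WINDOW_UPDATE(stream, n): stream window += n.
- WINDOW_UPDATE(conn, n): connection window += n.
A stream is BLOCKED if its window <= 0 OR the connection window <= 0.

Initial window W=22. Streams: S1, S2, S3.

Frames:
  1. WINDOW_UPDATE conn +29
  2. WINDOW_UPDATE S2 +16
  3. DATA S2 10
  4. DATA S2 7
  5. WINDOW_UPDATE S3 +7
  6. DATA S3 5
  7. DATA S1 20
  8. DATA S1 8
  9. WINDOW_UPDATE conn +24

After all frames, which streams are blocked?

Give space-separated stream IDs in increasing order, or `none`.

Op 1: conn=51 S1=22 S2=22 S3=22 blocked=[]
Op 2: conn=51 S1=22 S2=38 S3=22 blocked=[]
Op 3: conn=41 S1=22 S2=28 S3=22 blocked=[]
Op 4: conn=34 S1=22 S2=21 S3=22 blocked=[]
Op 5: conn=34 S1=22 S2=21 S3=29 blocked=[]
Op 6: conn=29 S1=22 S2=21 S3=24 blocked=[]
Op 7: conn=9 S1=2 S2=21 S3=24 blocked=[]
Op 8: conn=1 S1=-6 S2=21 S3=24 blocked=[1]
Op 9: conn=25 S1=-6 S2=21 S3=24 blocked=[1]

Answer: S1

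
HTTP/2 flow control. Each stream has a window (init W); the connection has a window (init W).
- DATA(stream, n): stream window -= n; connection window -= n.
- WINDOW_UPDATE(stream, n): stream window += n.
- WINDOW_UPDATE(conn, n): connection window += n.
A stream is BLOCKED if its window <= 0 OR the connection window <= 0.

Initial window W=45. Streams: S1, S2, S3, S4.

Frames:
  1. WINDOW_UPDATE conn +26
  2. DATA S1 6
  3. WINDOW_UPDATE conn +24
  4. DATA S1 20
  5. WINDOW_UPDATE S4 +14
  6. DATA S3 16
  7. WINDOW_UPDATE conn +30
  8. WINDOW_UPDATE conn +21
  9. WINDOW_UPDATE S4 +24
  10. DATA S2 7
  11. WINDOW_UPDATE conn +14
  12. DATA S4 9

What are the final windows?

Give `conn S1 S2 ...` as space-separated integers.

Op 1: conn=71 S1=45 S2=45 S3=45 S4=45 blocked=[]
Op 2: conn=65 S1=39 S2=45 S3=45 S4=45 blocked=[]
Op 3: conn=89 S1=39 S2=45 S3=45 S4=45 blocked=[]
Op 4: conn=69 S1=19 S2=45 S3=45 S4=45 blocked=[]
Op 5: conn=69 S1=19 S2=45 S3=45 S4=59 blocked=[]
Op 6: conn=53 S1=19 S2=45 S3=29 S4=59 blocked=[]
Op 7: conn=83 S1=19 S2=45 S3=29 S4=59 blocked=[]
Op 8: conn=104 S1=19 S2=45 S3=29 S4=59 blocked=[]
Op 9: conn=104 S1=19 S2=45 S3=29 S4=83 blocked=[]
Op 10: conn=97 S1=19 S2=38 S3=29 S4=83 blocked=[]
Op 11: conn=111 S1=19 S2=38 S3=29 S4=83 blocked=[]
Op 12: conn=102 S1=19 S2=38 S3=29 S4=74 blocked=[]

Answer: 102 19 38 29 74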